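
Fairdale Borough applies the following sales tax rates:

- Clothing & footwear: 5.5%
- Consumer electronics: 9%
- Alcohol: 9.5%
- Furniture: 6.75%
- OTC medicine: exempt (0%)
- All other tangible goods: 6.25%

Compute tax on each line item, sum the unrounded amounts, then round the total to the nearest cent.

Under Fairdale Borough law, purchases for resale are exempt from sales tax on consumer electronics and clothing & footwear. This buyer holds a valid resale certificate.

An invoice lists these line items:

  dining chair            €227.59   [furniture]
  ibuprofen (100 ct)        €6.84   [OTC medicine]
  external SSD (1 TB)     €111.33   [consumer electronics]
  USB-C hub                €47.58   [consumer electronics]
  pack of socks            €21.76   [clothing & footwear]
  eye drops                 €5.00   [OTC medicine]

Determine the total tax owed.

Dining chair €227.59: furniture → 6.75% → €15.362325
Ibuprofen (100 ct) €6.84: OTC medicine → 0% → €0.00
External SSD (1 TB) €111.33: consumer electronics, buyer-exempt → 0% → €0.00
USB-C hub €47.58: consumer electronics, buyer-exempt → 0% → €0.00
Pack of socks €21.76: clothing & footwear, buyer-exempt → 0% → €0.00
Eye drops €5.00: OTC medicine → 0% → €0.00
Unrounded tax sum = €15.362325 → €15.36

€15.36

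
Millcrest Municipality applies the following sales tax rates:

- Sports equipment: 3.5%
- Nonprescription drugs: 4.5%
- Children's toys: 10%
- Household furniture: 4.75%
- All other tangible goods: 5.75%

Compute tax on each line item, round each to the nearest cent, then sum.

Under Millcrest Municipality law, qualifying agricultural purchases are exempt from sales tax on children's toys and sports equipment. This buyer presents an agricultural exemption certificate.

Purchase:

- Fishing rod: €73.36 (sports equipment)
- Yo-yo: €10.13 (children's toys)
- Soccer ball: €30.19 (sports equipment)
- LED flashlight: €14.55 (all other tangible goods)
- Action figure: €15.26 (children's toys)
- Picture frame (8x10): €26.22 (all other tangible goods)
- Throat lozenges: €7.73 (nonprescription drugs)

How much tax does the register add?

€2.70

Fishing rod €73.36: sports equipment, buyer-exempt → 0% → €0.00
Yo-yo €10.13: children's toys, buyer-exempt → 0% → €0.00
Soccer ball €30.19: sports equipment, buyer-exempt → 0% → €0.00
LED flashlight €14.55: all other tangible goods → 5.75% → €0.84
Action figure €15.26: children's toys, buyer-exempt → 0% → €0.00
Picture frame (8x10) €26.22: all other tangible goods → 5.75% → €1.51
Throat lozenges €7.73: nonprescription drugs → 4.5% → €0.35
Total tax = €0.84 + €1.51 + €0.35 = €2.70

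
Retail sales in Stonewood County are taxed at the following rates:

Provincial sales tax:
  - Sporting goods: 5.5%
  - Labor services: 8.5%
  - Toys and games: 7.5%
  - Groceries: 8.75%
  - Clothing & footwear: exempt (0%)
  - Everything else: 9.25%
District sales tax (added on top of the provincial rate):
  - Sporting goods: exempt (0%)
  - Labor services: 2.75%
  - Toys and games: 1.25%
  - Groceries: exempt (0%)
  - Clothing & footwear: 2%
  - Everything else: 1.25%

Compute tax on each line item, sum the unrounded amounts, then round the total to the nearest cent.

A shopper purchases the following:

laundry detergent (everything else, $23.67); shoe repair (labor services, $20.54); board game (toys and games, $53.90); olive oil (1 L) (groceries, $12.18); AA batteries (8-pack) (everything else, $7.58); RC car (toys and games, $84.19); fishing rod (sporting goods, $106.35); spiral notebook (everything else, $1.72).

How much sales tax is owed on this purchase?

Laundry detergent $23.67: everything else → 9.25% + 1.25% district = 10.5% → $2.48535
Shoe repair $20.54: labor services → 8.5% + 2.75% district = 11.25% → $2.31075
Board game $53.90: toys and games → 7.5% + 1.25% district = 8.75% → $4.71625
Olive oil (1 L) $12.18: groceries → 8.75% + 0% district = 8.75% → $1.06575
AA batteries (8-pack) $7.58: everything else → 9.25% + 1.25% district = 10.5% → $0.7959
RC car $84.19: toys and games → 7.5% + 1.25% district = 8.75% → $7.366625
Fishing rod $106.35: sporting goods → 5.5% + 0% district = 5.5% → $5.84925
Spiral notebook $1.72: everything else → 9.25% + 1.25% district = 10.5% → $0.1806
Unrounded tax sum = $24.770475 → $24.77

$24.77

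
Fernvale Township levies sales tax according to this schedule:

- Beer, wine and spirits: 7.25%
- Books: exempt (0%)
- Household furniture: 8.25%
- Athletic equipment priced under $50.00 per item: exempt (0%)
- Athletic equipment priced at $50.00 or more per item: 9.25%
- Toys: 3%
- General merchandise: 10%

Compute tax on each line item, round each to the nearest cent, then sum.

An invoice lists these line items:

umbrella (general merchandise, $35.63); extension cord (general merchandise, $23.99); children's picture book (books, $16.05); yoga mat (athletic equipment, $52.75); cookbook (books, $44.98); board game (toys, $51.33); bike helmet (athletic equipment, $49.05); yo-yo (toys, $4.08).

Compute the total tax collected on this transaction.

$12.50

Umbrella $35.63: general merchandise → 10% → $3.56
Extension cord $23.99: general merchandise → 10% → $2.40
Children's picture book $16.05: books → 0% → $0.00
Yoga mat $52.75: athletic equipment, $50.00 or more → 9.25% → $4.88
Cookbook $44.98: books → 0% → $0.00
Board game $51.33: toys → 3% → $1.54
Bike helmet $49.05: athletic equipment, under $50.00 → 0% → $0.00
Yo-yo $4.08: toys → 3% → $0.12
Total tax = $3.56 + $2.40 + $4.88 + $1.54 + $0.12 = $12.50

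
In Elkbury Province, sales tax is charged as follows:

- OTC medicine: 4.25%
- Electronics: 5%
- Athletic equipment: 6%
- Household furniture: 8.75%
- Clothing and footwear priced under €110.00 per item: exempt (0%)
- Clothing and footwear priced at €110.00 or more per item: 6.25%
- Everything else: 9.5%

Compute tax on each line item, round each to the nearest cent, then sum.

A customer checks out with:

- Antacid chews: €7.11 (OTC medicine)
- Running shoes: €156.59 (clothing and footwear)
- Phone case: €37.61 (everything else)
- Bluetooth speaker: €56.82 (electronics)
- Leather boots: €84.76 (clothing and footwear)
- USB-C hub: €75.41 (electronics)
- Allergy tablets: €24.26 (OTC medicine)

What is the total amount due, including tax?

€463.86

Antacid chews €7.11: OTC medicine → 4.25% → €0.30
Running shoes €156.59: clothing and footwear, €110.00 or more → 6.25% → €9.79
Phone case €37.61: everything else → 9.5% → €3.57
Bluetooth speaker €56.82: electronics → 5% → €2.84
Leather boots €84.76: clothing and footwear, under €110.00 → 0% → €0.00
USB-C hub €75.41: electronics → 5% → €3.77
Allergy tablets €24.26: OTC medicine → 4.25% → €1.03
Subtotal = €442.56; tax = €21.30; total due = €463.86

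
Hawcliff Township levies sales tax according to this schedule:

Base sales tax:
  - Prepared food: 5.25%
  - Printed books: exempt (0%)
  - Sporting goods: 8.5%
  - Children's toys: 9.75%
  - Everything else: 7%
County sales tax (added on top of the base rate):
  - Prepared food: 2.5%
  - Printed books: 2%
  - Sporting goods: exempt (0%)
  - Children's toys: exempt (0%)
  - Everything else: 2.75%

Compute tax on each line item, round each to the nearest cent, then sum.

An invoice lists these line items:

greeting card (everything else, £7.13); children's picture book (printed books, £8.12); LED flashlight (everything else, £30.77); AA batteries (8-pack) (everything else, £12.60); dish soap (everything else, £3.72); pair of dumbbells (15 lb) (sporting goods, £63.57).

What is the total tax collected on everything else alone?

£5.29

Greeting card £7.13: everything else → 7% + 2.75% county = 9.75% → £0.70
LED flashlight £30.77: everything else → 7% + 2.75% county = 9.75% → £3.00
AA batteries (8-pack) £12.60: everything else → 7% + 2.75% county = 9.75% → £1.23
Dish soap £3.72: everything else → 7% + 2.75% county = 9.75% → £0.36
Tax on everything else = £0.70 + £3.00 + £1.23 + £0.36 = £5.29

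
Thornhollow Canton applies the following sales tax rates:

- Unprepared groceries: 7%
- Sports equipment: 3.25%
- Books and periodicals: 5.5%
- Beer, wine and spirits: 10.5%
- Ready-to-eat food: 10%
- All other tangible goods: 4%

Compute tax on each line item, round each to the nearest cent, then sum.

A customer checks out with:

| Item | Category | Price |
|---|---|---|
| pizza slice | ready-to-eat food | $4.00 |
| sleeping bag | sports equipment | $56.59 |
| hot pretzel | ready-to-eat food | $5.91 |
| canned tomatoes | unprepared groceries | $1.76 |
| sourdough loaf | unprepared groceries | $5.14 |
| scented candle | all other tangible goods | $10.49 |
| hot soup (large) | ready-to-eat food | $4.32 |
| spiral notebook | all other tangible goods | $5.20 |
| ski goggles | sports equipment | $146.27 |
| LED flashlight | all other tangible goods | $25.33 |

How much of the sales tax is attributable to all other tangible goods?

Scented candle $10.49: all other tangible goods → 4% → $0.42
Spiral notebook $5.20: all other tangible goods → 4% → $0.21
LED flashlight $25.33: all other tangible goods → 4% → $1.01
Tax on all other tangible goods = $0.42 + $0.21 + $1.01 = $1.64

$1.64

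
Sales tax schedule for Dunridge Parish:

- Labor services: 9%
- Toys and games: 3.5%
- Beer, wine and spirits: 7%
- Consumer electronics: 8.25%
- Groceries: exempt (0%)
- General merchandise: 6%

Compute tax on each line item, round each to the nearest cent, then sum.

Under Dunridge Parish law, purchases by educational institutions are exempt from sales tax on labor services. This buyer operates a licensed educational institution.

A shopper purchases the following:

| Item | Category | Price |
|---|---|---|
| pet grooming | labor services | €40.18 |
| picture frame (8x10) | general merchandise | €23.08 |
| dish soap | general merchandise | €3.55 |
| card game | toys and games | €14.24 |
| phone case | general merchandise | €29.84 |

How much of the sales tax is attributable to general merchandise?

€3.38

Picture frame (8x10) €23.08: general merchandise → 6% → €1.38
Dish soap €3.55: general merchandise → 6% → €0.21
Phone case €29.84: general merchandise → 6% → €1.79
Tax on general merchandise = €1.38 + €0.21 + €1.79 = €3.38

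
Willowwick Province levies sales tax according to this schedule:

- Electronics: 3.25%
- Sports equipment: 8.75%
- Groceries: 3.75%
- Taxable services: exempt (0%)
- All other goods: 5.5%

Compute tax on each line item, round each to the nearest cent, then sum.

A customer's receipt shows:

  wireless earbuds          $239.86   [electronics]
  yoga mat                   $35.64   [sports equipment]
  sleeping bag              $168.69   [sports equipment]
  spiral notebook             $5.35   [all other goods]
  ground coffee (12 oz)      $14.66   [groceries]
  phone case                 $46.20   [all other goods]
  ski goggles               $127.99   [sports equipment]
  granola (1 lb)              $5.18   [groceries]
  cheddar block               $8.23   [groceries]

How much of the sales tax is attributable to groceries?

$1.05

Ground coffee (12 oz) $14.66: groceries → 3.75% → $0.55
Granola (1 lb) $5.18: groceries → 3.75% → $0.19
Cheddar block $8.23: groceries → 3.75% → $0.31
Tax on groceries = $0.55 + $0.19 + $0.31 = $1.05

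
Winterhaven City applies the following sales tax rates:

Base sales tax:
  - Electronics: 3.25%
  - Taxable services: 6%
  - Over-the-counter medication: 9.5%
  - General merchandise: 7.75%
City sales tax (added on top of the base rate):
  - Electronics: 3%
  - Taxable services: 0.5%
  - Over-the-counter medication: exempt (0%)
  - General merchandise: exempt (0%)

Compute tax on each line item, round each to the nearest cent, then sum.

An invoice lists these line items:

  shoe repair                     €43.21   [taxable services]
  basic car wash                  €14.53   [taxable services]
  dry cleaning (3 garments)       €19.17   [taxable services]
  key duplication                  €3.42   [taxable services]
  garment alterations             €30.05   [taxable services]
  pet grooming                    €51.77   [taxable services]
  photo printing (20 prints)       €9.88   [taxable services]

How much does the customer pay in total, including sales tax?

Shoe repair €43.21: taxable services → 6% + 0.5% city = 6.5% → €2.81
Basic car wash €14.53: taxable services → 6% + 0.5% city = 6.5% → €0.94
Dry cleaning (3 garments) €19.17: taxable services → 6% + 0.5% city = 6.5% → €1.25
Key duplication €3.42: taxable services → 6% + 0.5% city = 6.5% → €0.22
Garment alterations €30.05: taxable services → 6% + 0.5% city = 6.5% → €1.95
Pet grooming €51.77: taxable services → 6% + 0.5% city = 6.5% → €3.37
Photo printing (20 prints) €9.88: taxable services → 6% + 0.5% city = 6.5% → €0.64
Subtotal = €172.03; tax = €11.18; total due = €183.21

€183.21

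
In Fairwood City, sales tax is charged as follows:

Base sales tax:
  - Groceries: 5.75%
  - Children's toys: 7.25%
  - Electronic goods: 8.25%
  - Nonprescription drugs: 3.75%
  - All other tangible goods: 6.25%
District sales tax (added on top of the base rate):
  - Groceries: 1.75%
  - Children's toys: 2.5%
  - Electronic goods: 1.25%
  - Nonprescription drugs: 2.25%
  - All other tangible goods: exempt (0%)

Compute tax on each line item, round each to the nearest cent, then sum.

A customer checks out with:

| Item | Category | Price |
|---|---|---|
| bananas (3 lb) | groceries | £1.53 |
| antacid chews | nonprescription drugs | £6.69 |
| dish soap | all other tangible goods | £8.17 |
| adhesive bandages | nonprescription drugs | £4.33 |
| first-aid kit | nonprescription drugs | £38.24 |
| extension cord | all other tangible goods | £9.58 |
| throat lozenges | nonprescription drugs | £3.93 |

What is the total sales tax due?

£4.41

Bananas (3 lb) £1.53: groceries → 5.75% + 1.75% district = 7.5% → £0.11
Antacid chews £6.69: nonprescription drugs → 3.75% + 2.25% district = 6% → £0.40
Dish soap £8.17: all other tangible goods → 6.25% + 0% district = 6.25% → £0.51
Adhesive bandages £4.33: nonprescription drugs → 3.75% + 2.25% district = 6% → £0.26
First-aid kit £38.24: nonprescription drugs → 3.75% + 2.25% district = 6% → £2.29
Extension cord £9.58: all other tangible goods → 6.25% + 0% district = 6.25% → £0.60
Throat lozenges £3.93: nonprescription drugs → 3.75% + 2.25% district = 6% → £0.24
Total tax = £0.11 + £0.40 + £0.51 + £0.26 + £2.29 + £0.60 + £0.24 = £4.41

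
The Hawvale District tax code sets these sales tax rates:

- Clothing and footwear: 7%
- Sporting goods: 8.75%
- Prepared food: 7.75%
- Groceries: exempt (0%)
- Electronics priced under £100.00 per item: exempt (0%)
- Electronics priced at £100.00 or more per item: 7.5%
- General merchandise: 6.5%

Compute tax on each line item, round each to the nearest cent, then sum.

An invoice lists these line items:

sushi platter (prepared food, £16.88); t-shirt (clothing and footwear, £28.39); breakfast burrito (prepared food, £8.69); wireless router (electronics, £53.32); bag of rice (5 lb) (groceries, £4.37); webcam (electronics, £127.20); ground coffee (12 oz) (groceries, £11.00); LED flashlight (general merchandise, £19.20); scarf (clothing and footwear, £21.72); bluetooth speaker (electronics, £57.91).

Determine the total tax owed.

Sushi platter £16.88: prepared food → 7.75% → £1.31
T-shirt £28.39: clothing and footwear → 7% → £1.99
Breakfast burrito £8.69: prepared food → 7.75% → £0.67
Wireless router £53.32: electronics, under £100.00 → 0% → £0.00
Bag of rice (5 lb) £4.37: groceries → 0% → £0.00
Webcam £127.20: electronics, £100.00 or more → 7.5% → £9.54
Ground coffee (12 oz) £11.00: groceries → 0% → £0.00
LED flashlight £19.20: general merchandise → 6.5% → £1.25
Scarf £21.72: clothing and footwear → 7% → £1.52
Bluetooth speaker £57.91: electronics, under £100.00 → 0% → £0.00
Total tax = £1.31 + £1.99 + £0.67 + £9.54 + £1.25 + £1.52 = £16.28

£16.28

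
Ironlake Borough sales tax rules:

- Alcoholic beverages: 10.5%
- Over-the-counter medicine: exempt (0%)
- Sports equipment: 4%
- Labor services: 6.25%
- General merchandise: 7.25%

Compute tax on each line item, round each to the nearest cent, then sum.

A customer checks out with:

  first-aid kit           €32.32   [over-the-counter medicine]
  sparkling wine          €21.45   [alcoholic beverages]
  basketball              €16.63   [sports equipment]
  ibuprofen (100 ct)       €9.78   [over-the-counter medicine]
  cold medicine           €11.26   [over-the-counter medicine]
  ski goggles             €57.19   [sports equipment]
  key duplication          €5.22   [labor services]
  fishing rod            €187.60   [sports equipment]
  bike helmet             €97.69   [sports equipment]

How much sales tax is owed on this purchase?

First-aid kit €32.32: over-the-counter medicine → 0% → €0.00
Sparkling wine €21.45: alcoholic beverages → 10.5% → €2.25
Basketball €16.63: sports equipment → 4% → €0.67
Ibuprofen (100 ct) €9.78: over-the-counter medicine → 0% → €0.00
Cold medicine €11.26: over-the-counter medicine → 0% → €0.00
Ski goggles €57.19: sports equipment → 4% → €2.29
Key duplication €5.22: labor services → 6.25% → €0.33
Fishing rod €187.60: sports equipment → 4% → €7.50
Bike helmet €97.69: sports equipment → 4% → €3.91
Total tax = €2.25 + €0.67 + €2.29 + €0.33 + €7.50 + €3.91 = €16.95

€16.95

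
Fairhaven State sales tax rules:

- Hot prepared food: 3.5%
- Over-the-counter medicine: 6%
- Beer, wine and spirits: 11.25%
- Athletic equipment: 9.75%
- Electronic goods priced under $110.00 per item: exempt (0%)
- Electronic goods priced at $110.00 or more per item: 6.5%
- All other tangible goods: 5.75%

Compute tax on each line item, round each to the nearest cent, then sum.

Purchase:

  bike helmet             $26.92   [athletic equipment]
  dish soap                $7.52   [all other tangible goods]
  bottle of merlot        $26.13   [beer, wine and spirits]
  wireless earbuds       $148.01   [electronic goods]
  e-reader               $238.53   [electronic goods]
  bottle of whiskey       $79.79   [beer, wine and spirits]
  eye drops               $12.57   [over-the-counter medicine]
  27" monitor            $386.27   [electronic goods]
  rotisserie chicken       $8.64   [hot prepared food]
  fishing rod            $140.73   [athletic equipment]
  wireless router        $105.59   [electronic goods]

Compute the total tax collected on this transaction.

$79.97

Bike helmet $26.92: athletic equipment → 9.75% → $2.62
Dish soap $7.52: all other tangible goods → 5.75% → $0.43
Bottle of merlot $26.13: beer, wine and spirits → 11.25% → $2.94
Wireless earbuds $148.01: electronic goods, $110.00 or more → 6.5% → $9.62
E-reader $238.53: electronic goods, $110.00 or more → 6.5% → $15.50
Bottle of whiskey $79.79: beer, wine and spirits → 11.25% → $8.98
Eye drops $12.57: over-the-counter medicine → 6% → $0.75
27" monitor $386.27: electronic goods, $110.00 or more → 6.5% → $25.11
Rotisserie chicken $8.64: hot prepared food → 3.5% → $0.30
Fishing rod $140.73: athletic equipment → 9.75% → $13.72
Wireless router $105.59: electronic goods, under $110.00 → 0% → $0.00
Total tax = $2.62 + $0.43 + $2.94 + $9.62 + $15.50 + $8.98 + $0.75 + $25.11 + $0.30 + $13.72 = $79.97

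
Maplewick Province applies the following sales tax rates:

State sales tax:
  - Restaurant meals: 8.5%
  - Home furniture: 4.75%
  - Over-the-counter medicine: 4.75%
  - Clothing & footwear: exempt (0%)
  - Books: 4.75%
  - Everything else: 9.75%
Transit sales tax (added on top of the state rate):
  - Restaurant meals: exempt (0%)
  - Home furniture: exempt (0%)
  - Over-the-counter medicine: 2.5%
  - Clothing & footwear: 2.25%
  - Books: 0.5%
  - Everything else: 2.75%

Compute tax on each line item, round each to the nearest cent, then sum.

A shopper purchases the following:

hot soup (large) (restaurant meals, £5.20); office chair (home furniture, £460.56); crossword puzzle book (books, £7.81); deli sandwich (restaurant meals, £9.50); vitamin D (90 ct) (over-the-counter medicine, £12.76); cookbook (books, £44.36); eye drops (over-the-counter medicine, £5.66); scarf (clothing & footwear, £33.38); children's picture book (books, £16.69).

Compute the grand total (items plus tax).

Hot soup (large) £5.20: restaurant meals → 8.5% + 0% transit = 8.5% → £0.44
Office chair £460.56: home furniture → 4.75% + 0% transit = 4.75% → £21.88
Crossword puzzle book £7.81: books → 4.75% + 0.5% transit = 5.25% → £0.41
Deli sandwich £9.50: restaurant meals → 8.5% + 0% transit = 8.5% → £0.81
Vitamin D (90 ct) £12.76: over-the-counter medicine → 4.75% + 2.5% transit = 7.25% → £0.93
Cookbook £44.36: books → 4.75% + 0.5% transit = 5.25% → £2.33
Eye drops £5.66: over-the-counter medicine → 4.75% + 2.5% transit = 7.25% → £0.41
Scarf £33.38: clothing & footwear → 0% + 2.25% transit = 2.25% → £0.75
Children's picture book £16.69: books → 4.75% + 0.5% transit = 5.25% → £0.88
Subtotal = £595.92; tax = £28.84; total due = £624.76

£624.76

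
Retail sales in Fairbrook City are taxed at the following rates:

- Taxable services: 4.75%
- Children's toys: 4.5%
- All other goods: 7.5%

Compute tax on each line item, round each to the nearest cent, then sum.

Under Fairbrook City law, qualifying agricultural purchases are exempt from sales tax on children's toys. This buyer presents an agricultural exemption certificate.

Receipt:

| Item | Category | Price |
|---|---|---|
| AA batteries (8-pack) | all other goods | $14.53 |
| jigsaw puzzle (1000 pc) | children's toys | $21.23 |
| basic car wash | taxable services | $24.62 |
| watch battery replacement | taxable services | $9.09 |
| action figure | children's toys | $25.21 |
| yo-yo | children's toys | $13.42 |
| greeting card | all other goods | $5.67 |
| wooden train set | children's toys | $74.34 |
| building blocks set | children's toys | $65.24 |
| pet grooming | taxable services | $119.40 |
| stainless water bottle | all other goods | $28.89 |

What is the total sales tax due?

AA batteries (8-pack) $14.53: all other goods → 7.5% → $1.09
Jigsaw puzzle (1000 pc) $21.23: children's toys, buyer-exempt → 0% → $0.00
Basic car wash $24.62: taxable services → 4.75% → $1.17
Watch battery replacement $9.09: taxable services → 4.75% → $0.43
Action figure $25.21: children's toys, buyer-exempt → 0% → $0.00
Yo-yo $13.42: children's toys, buyer-exempt → 0% → $0.00
Greeting card $5.67: all other goods → 7.5% → $0.43
Wooden train set $74.34: children's toys, buyer-exempt → 0% → $0.00
Building blocks set $65.24: children's toys, buyer-exempt → 0% → $0.00
Pet grooming $119.40: taxable services → 4.75% → $5.67
Stainless water bottle $28.89: all other goods → 7.5% → $2.17
Total tax = $1.09 + $1.17 + $0.43 + $0.43 + $5.67 + $2.17 = $10.96

$10.96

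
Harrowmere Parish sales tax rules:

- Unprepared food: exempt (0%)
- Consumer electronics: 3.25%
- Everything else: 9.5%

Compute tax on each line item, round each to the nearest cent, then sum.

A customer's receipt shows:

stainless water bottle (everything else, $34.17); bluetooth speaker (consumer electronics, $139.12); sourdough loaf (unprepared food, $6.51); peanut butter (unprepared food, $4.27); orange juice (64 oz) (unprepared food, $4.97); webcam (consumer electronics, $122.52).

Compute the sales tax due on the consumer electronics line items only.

$8.50

Bluetooth speaker $139.12: consumer electronics → 3.25% → $4.52
Webcam $122.52: consumer electronics → 3.25% → $3.98
Tax on consumer electronics = $4.52 + $3.98 = $8.50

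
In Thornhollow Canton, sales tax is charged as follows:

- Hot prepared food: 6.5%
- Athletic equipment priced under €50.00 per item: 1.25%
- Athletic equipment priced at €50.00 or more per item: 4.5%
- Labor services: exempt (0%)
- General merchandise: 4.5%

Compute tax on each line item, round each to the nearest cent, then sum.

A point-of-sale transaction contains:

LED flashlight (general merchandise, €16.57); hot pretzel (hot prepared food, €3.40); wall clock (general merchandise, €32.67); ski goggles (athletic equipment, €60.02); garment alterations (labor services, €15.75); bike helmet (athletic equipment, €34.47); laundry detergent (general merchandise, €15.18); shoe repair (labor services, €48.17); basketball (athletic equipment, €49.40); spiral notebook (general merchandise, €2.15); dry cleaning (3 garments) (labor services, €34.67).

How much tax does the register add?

LED flashlight €16.57: general merchandise → 4.5% → €0.75
Hot pretzel €3.40: hot prepared food → 6.5% → €0.22
Wall clock €32.67: general merchandise → 4.5% → €1.47
Ski goggles €60.02: athletic equipment, €50.00 or more → 4.5% → €2.70
Garment alterations €15.75: labor services → 0% → €0.00
Bike helmet €34.47: athletic equipment, under €50.00 → 1.25% → €0.43
Laundry detergent €15.18: general merchandise → 4.5% → €0.68
Shoe repair €48.17: labor services → 0% → €0.00
Basketball €49.40: athletic equipment, under €50.00 → 1.25% → €0.62
Spiral notebook €2.15: general merchandise → 4.5% → €0.10
Dry cleaning (3 garments) €34.67: labor services → 0% → €0.00
Total tax = €0.75 + €0.22 + €1.47 + €2.70 + €0.43 + €0.68 + €0.62 + €0.10 = €6.97

€6.97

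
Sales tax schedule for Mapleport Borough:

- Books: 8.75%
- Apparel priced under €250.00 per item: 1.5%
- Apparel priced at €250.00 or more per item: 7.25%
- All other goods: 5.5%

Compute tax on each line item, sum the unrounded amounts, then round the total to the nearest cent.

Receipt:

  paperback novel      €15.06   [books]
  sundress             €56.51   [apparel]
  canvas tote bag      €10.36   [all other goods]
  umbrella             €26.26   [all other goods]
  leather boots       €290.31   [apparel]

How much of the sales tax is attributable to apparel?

€21.90

Sundress €56.51: apparel, under €250.00 → 1.5% → €0.84765
Leather boots €290.31: apparel, €250.00 or more → 7.25% → €21.047475
Tax on apparel: unrounded sum = €21.895125 → €21.90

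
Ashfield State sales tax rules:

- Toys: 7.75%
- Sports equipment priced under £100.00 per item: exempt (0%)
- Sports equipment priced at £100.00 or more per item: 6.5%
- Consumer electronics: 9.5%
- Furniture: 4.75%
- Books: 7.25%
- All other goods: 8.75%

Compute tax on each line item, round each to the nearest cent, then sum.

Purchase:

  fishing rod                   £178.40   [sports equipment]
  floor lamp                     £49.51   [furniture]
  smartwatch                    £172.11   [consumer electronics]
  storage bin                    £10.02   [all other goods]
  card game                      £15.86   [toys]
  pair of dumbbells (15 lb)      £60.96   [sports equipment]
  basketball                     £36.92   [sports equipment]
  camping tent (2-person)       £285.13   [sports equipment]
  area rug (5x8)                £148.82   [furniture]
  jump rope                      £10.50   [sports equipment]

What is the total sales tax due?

£58.01

Fishing rod £178.40: sports equipment, £100.00 or more → 6.5% → £11.60
Floor lamp £49.51: furniture → 4.75% → £2.35
Smartwatch £172.11: consumer electronics → 9.5% → £16.35
Storage bin £10.02: all other goods → 8.75% → £0.88
Card game £15.86: toys → 7.75% → £1.23
Pair of dumbbells (15 lb) £60.96: sports equipment, under £100.00 → 0% → £0.00
Basketball £36.92: sports equipment, under £100.00 → 0% → £0.00
Camping tent (2-person) £285.13: sports equipment, £100.00 or more → 6.5% → £18.53
Area rug (5x8) £148.82: furniture → 4.75% → £7.07
Jump rope £10.50: sports equipment, under £100.00 → 0% → £0.00
Total tax = £11.60 + £2.35 + £16.35 + £0.88 + £1.23 + £18.53 + £7.07 = £58.01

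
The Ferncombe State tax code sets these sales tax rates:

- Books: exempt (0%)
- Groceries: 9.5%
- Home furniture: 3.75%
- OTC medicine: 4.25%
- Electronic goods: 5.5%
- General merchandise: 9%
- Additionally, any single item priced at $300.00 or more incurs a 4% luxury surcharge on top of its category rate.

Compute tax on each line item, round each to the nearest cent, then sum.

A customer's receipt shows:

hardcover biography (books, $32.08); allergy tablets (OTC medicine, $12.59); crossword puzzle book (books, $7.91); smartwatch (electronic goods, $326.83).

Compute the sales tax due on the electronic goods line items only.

Smartwatch $326.83: electronic goods → 5.5% + 4% surcharge = 9.5% → $31.05
Tax on electronic goods = $31.05

$31.05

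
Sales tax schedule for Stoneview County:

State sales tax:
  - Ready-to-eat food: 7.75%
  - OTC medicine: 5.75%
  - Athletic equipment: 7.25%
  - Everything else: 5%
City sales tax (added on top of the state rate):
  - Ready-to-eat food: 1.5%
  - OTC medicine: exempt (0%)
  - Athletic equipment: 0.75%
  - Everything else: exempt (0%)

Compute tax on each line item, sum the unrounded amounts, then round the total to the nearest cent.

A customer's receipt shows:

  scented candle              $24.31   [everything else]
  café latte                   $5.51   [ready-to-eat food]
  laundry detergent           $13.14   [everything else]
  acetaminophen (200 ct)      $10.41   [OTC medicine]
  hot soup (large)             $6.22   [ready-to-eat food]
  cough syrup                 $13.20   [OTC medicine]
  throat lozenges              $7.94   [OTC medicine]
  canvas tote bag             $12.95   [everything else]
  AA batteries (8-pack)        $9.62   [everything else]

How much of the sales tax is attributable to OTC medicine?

$1.81

Acetaminophen (200 ct) $10.41: OTC medicine → 5.75% + 0% city = 5.75% → $0.598575
Cough syrup $13.20: OTC medicine → 5.75% + 0% city = 5.75% → $0.759
Throat lozenges $7.94: OTC medicine → 5.75% + 0% city = 5.75% → $0.45655
Tax on OTC medicine: unrounded sum = $1.814125 → $1.81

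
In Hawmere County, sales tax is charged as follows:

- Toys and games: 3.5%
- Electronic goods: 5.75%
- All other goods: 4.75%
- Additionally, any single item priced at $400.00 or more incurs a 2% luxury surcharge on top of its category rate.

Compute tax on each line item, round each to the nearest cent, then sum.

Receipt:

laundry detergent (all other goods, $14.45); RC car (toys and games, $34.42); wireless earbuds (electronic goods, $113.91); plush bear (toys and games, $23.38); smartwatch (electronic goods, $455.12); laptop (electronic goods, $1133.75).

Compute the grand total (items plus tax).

Laundry detergent $14.45: all other goods → 4.75% → $0.69
RC car $34.42: toys and games → 3.5% → $1.20
Wireless earbuds $113.91: electronic goods → 5.75% → $6.55
Plush bear $23.38: toys and games → 3.5% → $0.82
Smartwatch $455.12: electronic goods → 5.75% + 2% surcharge = 7.75% → $35.27
Laptop $1133.75: electronic goods → 5.75% + 2% surcharge = 7.75% → $87.87
Subtotal = $1775.03; tax = $132.40; total due = $1907.43

$1907.43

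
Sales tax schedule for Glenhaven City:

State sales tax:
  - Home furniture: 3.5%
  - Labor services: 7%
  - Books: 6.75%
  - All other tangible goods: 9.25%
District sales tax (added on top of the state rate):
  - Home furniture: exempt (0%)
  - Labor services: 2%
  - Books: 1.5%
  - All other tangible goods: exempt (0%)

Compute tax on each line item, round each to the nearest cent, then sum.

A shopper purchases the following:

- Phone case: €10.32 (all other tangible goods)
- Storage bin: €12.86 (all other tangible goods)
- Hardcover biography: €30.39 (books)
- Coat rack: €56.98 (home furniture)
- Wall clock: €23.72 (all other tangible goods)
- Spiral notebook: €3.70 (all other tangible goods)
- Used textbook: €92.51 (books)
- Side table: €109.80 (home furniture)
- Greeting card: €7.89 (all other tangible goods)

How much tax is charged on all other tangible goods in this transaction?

Phone case €10.32: all other tangible goods → 9.25% + 0% district = 9.25% → €0.95
Storage bin €12.86: all other tangible goods → 9.25% + 0% district = 9.25% → €1.19
Wall clock €23.72: all other tangible goods → 9.25% + 0% district = 9.25% → €2.19
Spiral notebook €3.70: all other tangible goods → 9.25% + 0% district = 9.25% → €0.34
Greeting card €7.89: all other tangible goods → 9.25% + 0% district = 9.25% → €0.73
Tax on all other tangible goods = €0.95 + €1.19 + €2.19 + €0.34 + €0.73 = €5.40

€5.40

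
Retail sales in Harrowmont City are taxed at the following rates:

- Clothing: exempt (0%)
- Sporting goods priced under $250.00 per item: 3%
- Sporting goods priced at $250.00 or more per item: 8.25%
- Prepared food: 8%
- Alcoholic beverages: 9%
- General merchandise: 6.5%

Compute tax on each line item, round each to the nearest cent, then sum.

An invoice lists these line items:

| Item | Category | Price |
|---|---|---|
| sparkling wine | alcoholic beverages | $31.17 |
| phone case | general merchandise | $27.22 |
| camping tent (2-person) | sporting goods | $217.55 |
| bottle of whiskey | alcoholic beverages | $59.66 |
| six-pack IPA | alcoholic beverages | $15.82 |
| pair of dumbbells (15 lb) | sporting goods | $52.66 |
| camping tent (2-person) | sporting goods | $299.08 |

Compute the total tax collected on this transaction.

$44.15

Sparkling wine $31.17: alcoholic beverages → 9% → $2.81
Phone case $27.22: general merchandise → 6.5% → $1.77
Camping tent (2-person) $217.55: sporting goods, under $250.00 → 3% → $6.53
Bottle of whiskey $59.66: alcoholic beverages → 9% → $5.37
Six-pack IPA $15.82: alcoholic beverages → 9% → $1.42
Pair of dumbbells (15 lb) $52.66: sporting goods, under $250.00 → 3% → $1.58
Camping tent (2-person) $299.08: sporting goods, $250.00 or more → 8.25% → $24.67
Total tax = $2.81 + $1.77 + $6.53 + $5.37 + $1.42 + $1.58 + $24.67 = $44.15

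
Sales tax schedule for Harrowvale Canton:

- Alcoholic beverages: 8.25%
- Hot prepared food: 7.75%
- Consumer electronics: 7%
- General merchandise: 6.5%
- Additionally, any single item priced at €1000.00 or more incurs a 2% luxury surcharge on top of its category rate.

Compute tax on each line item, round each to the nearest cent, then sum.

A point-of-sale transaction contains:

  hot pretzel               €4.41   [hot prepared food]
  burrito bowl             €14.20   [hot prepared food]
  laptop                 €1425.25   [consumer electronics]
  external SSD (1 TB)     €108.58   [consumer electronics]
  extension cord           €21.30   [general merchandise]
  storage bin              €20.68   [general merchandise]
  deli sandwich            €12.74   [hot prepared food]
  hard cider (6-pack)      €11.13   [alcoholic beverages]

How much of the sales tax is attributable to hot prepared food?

Hot pretzel €4.41: hot prepared food → 7.75% → €0.34
Burrito bowl €14.20: hot prepared food → 7.75% → €1.10
Deli sandwich €12.74: hot prepared food → 7.75% → €0.99
Tax on hot prepared food = €0.34 + €1.10 + €0.99 = €2.43

€2.43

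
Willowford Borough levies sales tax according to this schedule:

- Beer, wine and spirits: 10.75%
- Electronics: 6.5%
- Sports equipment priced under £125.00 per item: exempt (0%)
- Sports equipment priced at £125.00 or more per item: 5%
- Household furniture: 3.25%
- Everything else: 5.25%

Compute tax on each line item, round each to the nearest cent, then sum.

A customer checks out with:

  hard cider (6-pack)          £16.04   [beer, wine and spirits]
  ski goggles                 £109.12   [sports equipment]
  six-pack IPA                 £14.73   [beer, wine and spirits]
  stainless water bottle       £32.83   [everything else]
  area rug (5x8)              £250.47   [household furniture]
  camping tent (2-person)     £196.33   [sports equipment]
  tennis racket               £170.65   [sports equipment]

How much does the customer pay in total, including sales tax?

£821.68

Hard cider (6-pack) £16.04: beer, wine and spirits → 10.75% → £1.72
Ski goggles £109.12: sports equipment, under £125.00 → 0% → £0.00
Six-pack IPA £14.73: beer, wine and spirits → 10.75% → £1.58
Stainless water bottle £32.83: everything else → 5.25% → £1.72
Area rug (5x8) £250.47: household furniture → 3.25% → £8.14
Camping tent (2-person) £196.33: sports equipment, £125.00 or more → 5% → £9.82
Tennis racket £170.65: sports equipment, £125.00 or more → 5% → £8.53
Subtotal = £790.17; tax = £31.51; total due = £821.68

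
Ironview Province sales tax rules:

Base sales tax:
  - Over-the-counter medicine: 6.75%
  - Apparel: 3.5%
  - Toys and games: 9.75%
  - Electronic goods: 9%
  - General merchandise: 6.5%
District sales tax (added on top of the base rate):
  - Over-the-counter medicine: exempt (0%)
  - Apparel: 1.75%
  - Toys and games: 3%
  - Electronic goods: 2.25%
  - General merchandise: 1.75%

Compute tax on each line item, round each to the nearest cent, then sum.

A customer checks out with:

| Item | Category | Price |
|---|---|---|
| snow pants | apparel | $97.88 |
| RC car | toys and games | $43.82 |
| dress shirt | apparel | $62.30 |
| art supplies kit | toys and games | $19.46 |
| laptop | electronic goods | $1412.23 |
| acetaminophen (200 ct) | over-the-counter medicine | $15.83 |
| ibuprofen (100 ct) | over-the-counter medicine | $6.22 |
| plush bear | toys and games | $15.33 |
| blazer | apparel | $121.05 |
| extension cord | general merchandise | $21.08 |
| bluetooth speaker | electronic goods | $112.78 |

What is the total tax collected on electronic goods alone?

Laptop $1412.23: electronic goods → 9% + 2.25% district = 11.25% → $158.88
Bluetooth speaker $112.78: electronic goods → 9% + 2.25% district = 11.25% → $12.69
Tax on electronic goods = $158.88 + $12.69 = $171.57

$171.57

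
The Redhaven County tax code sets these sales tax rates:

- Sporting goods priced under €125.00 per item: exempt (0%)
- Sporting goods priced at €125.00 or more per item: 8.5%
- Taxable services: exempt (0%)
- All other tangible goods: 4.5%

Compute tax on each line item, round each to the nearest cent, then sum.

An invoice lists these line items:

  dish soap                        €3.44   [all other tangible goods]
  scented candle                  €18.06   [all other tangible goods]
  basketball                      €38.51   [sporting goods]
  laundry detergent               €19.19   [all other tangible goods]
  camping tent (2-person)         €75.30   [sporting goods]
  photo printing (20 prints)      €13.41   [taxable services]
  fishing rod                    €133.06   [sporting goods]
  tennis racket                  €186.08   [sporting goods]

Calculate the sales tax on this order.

€28.95

Dish soap €3.44: all other tangible goods → 4.5% → €0.15
Scented candle €18.06: all other tangible goods → 4.5% → €0.81
Basketball €38.51: sporting goods, under €125.00 → 0% → €0.00
Laundry detergent €19.19: all other tangible goods → 4.5% → €0.86
Camping tent (2-person) €75.30: sporting goods, under €125.00 → 0% → €0.00
Photo printing (20 prints) €13.41: taxable services → 0% → €0.00
Fishing rod €133.06: sporting goods, €125.00 or more → 8.5% → €11.31
Tennis racket €186.08: sporting goods, €125.00 or more → 8.5% → €15.82
Total tax = €0.15 + €0.81 + €0.86 + €11.31 + €15.82 = €28.95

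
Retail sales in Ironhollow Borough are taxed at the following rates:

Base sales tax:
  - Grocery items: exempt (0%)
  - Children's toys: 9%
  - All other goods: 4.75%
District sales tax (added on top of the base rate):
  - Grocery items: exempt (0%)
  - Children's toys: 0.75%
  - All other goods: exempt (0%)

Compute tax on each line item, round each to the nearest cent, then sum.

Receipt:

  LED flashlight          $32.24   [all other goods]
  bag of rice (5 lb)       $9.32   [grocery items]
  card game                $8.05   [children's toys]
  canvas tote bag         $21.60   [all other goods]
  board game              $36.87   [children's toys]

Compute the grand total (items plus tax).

$115.01

LED flashlight $32.24: all other goods → 4.75% + 0% district = 4.75% → $1.53
Bag of rice (5 lb) $9.32: grocery items → 0% + 0% district = 0% → $0.00
Card game $8.05: children's toys → 9% + 0.75% district = 9.75% → $0.78
Canvas tote bag $21.60: all other goods → 4.75% + 0% district = 4.75% → $1.03
Board game $36.87: children's toys → 9% + 0.75% district = 9.75% → $3.59
Subtotal = $108.08; tax = $6.93; total due = $115.01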